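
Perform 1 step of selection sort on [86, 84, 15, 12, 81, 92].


Initial: [86, 84, 15, 12, 81, 92]
Step 1: min=12 at 3
  Swap: [12, 84, 15, 86, 81, 92]

After 1 step: [12, 84, 15, 86, 81, 92]


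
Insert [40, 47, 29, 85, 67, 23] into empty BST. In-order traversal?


Insert 40: root
Insert 47: R from 40
Insert 29: L from 40
Insert 85: R from 40 -> R from 47
Insert 67: R from 40 -> R from 47 -> L from 85
Insert 23: L from 40 -> L from 29

In-order: [23, 29, 40, 47, 67, 85]


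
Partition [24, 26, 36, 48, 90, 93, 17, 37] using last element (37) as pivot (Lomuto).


Pivot: 37
  24 <= 37: advance i (no swap)
  26 <= 37: advance i (no swap)
  36 <= 37: advance i (no swap)
  17 <= 37: swap -> [24, 26, 36, 17, 90, 93, 48, 37]
Place pivot at 4: [24, 26, 36, 17, 37, 93, 48, 90]

Partitioned: [24, 26, 36, 17, 37, 93, 48, 90]


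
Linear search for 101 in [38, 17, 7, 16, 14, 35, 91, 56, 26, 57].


i=0: 38!=101
i=1: 17!=101
i=2: 7!=101
i=3: 16!=101
i=4: 14!=101
i=5: 35!=101
i=6: 91!=101
i=7: 56!=101
i=8: 26!=101
i=9: 57!=101

Not found, 10 comps


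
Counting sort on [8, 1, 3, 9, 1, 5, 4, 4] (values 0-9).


Input: [8, 1, 3, 9, 1, 5, 4, 4]
Counts: [0, 2, 0, 1, 2, 1, 0, 0, 1, 1]

Sorted: [1, 1, 3, 4, 4, 5, 8, 9]


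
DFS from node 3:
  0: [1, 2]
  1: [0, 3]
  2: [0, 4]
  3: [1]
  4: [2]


Visit 3, push [1]
Visit 1, push [0]
Visit 0, push [2]
Visit 2, push [4]
Visit 4, push []

DFS order: [3, 1, 0, 2, 4]


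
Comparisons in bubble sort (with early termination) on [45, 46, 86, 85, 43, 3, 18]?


Algorithm: bubble sort (with early termination)
Input: [45, 46, 86, 85, 43, 3, 18]
Sorted: [3, 18, 43, 45, 46, 85, 86]

21


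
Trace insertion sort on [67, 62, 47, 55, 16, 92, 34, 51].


Initial: [67, 62, 47, 55, 16, 92, 34, 51]
Insert 62: [62, 67, 47, 55, 16, 92, 34, 51]
Insert 47: [47, 62, 67, 55, 16, 92, 34, 51]
Insert 55: [47, 55, 62, 67, 16, 92, 34, 51]
Insert 16: [16, 47, 55, 62, 67, 92, 34, 51]
Insert 92: [16, 47, 55, 62, 67, 92, 34, 51]
Insert 34: [16, 34, 47, 55, 62, 67, 92, 51]
Insert 51: [16, 34, 47, 51, 55, 62, 67, 92]

Sorted: [16, 34, 47, 51, 55, 62, 67, 92]


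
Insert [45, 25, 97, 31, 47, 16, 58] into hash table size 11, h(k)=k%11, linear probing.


Insert 45: h=1 -> slot 1
Insert 25: h=3 -> slot 3
Insert 97: h=9 -> slot 9
Insert 31: h=9, 1 probes -> slot 10
Insert 47: h=3, 1 probes -> slot 4
Insert 16: h=5 -> slot 5
Insert 58: h=3, 3 probes -> slot 6

Table: [None, 45, None, 25, 47, 16, 58, None, None, 97, 31]


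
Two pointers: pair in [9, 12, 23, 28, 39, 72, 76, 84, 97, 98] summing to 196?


lo=0(9)+hi=9(98)=107
lo=1(12)+hi=9(98)=110
lo=2(23)+hi=9(98)=121
lo=3(28)+hi=9(98)=126
lo=4(39)+hi=9(98)=137
lo=5(72)+hi=9(98)=170
lo=6(76)+hi=9(98)=174
lo=7(84)+hi=9(98)=182
lo=8(97)+hi=9(98)=195

No pair found


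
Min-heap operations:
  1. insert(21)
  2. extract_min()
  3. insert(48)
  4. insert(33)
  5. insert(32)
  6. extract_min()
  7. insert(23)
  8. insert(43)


insert(21) -> [21]
extract_min()->21, []
insert(48) -> [48]
insert(33) -> [33, 48]
insert(32) -> [32, 48, 33]
extract_min()->32, [33, 48]
insert(23) -> [23, 48, 33]
insert(43) -> [23, 43, 33, 48]

Final heap: [23, 43, 33, 48]


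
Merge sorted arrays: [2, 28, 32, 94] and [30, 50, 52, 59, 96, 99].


Take 2 from A
Take 28 from A
Take 30 from B
Take 32 from A
Take 50 from B
Take 52 from B
Take 59 from B
Take 94 from A

Merged: [2, 28, 30, 32, 50, 52, 59, 94, 96, 99]


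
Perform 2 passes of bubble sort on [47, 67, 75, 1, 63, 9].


Initial: [47, 67, 75, 1, 63, 9]
Pass 1: [47, 67, 1, 63, 9, 75] (3 swaps)
Pass 2: [47, 1, 63, 9, 67, 75] (3 swaps)

After 2 passes: [47, 1, 63, 9, 67, 75]


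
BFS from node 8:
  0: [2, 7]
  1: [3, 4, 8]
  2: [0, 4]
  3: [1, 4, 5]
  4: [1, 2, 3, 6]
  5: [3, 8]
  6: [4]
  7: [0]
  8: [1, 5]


Visit 8, enqueue [1, 5]
Visit 1, enqueue [3, 4]
Visit 5, enqueue []
Visit 3, enqueue []
Visit 4, enqueue [2, 6]
Visit 2, enqueue [0]
Visit 6, enqueue []
Visit 0, enqueue [7]
Visit 7, enqueue []

BFS order: [8, 1, 5, 3, 4, 2, 6, 0, 7]


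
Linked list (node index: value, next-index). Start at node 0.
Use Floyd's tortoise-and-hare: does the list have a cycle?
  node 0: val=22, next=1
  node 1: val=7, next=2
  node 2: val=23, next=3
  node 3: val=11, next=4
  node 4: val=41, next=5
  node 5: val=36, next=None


Floyd's tortoise (slow, +1) and hare (fast, +2):
  init: slow=0, fast=0
  step 1: slow=1, fast=2
  step 2: slow=2, fast=4
  step 3: fast 4->5->None, no cycle

Cycle: no


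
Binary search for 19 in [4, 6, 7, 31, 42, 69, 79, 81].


Step 1: lo=0, hi=7, mid=3, val=31
Step 2: lo=0, hi=2, mid=1, val=6
Step 3: lo=2, hi=2, mid=2, val=7

Not found


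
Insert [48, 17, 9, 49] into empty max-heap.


Insert 48: [48]
Insert 17: [48, 17]
Insert 9: [48, 17, 9]
Insert 49: [49, 48, 9, 17]

Final heap: [49, 48, 9, 17]


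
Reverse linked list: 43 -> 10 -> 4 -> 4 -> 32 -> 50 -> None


Step 1: curr=43, set curr.next=prev(None) | reversed so far: 43
Step 2: curr=10, set curr.next=prev(43) | reversed so far: 10 -> 43
Step 3: curr=4, set curr.next=prev(10) | reversed so far: 4 -> 10 -> 43
Step 4: curr=4, set curr.next=prev(4) | reversed so far: 4 -> 4 -> 10 -> 43
Step 5: curr=32, set curr.next=prev(4) | reversed so far: 32 -> 4 -> 4 -> 10 -> 43
Step 6: curr=50, set curr.next=prev(32) | reversed so far: 50 -> 32 -> 4 -> 4 -> 10 -> 43

50 -> 32 -> 4 -> 4 -> 10 -> 43 -> None


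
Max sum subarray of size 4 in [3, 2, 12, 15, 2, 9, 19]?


[0:4]: 32
[1:5]: 31
[2:6]: 38
[3:7]: 45

Max: 45 at [3:7]


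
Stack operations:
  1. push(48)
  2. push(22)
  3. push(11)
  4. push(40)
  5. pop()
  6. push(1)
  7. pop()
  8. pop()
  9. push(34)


push(48) -> [48]
push(22) -> [48, 22]
push(11) -> [48, 22, 11]
push(40) -> [48, 22, 11, 40]
pop()->40, [48, 22, 11]
push(1) -> [48, 22, 11, 1]
pop()->1, [48, 22, 11]
pop()->11, [48, 22]
push(34) -> [48, 22, 34]

Final stack: [48, 22, 34]


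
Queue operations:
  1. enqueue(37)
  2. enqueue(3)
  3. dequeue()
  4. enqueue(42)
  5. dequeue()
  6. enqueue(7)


enqueue(37) -> [37]
enqueue(3) -> [37, 3]
dequeue()->37, [3]
enqueue(42) -> [3, 42]
dequeue()->3, [42]
enqueue(7) -> [42, 7]

Final queue: [42, 7]


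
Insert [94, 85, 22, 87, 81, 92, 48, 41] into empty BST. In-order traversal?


Insert 94: root
Insert 85: L from 94
Insert 22: L from 94 -> L from 85
Insert 87: L from 94 -> R from 85
Insert 81: L from 94 -> L from 85 -> R from 22
Insert 92: L from 94 -> R from 85 -> R from 87
Insert 48: L from 94 -> L from 85 -> R from 22 -> L from 81
Insert 41: L from 94 -> L from 85 -> R from 22 -> L from 81 -> L from 48

In-order: [22, 41, 48, 81, 85, 87, 92, 94]


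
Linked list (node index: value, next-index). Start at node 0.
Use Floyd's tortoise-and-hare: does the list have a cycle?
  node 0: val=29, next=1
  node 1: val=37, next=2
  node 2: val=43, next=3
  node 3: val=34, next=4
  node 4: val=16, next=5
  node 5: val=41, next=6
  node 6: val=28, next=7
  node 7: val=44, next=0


Floyd's tortoise (slow, +1) and hare (fast, +2):
  init: slow=0, fast=0
  step 1: slow=1, fast=2
  step 2: slow=2, fast=4
  step 3: slow=3, fast=6
  step 4: slow=4, fast=0
  step 5: slow=5, fast=2
  step 6: slow=6, fast=4
  step 7: slow=7, fast=6
  step 8: slow=0, fast=0
  slow == fast at node 0: cycle detected

Cycle: yes


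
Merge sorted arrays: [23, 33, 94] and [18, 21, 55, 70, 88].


Take 18 from B
Take 21 from B
Take 23 from A
Take 33 from A
Take 55 from B
Take 70 from B
Take 88 from B

Merged: [18, 21, 23, 33, 55, 70, 88, 94]


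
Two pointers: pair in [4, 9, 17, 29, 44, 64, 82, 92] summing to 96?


lo=0(4)+hi=7(92)=96

Yes: 4+92=96


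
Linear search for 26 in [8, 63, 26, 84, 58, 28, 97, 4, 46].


i=0: 8!=26
i=1: 63!=26
i=2: 26==26 found!

Found at 2, 3 comps


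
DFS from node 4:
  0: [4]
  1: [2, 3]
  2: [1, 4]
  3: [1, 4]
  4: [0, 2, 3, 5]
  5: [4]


Visit 4, push [5, 3, 2, 0]
Visit 0, push []
Visit 2, push [1]
Visit 1, push [3]
Visit 3, push []
Visit 5, push []

DFS order: [4, 0, 2, 1, 3, 5]


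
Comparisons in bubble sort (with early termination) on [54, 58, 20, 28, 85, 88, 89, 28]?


Algorithm: bubble sort (with early termination)
Input: [54, 58, 20, 28, 85, 88, 89, 28]
Sorted: [20, 28, 28, 54, 58, 85, 88, 89]

27


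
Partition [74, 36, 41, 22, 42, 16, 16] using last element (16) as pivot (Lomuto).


Pivot: 16
  16 <= 16: swap -> [16, 36, 41, 22, 42, 74, 16]
Place pivot at 1: [16, 16, 41, 22, 42, 74, 36]

Partitioned: [16, 16, 41, 22, 42, 74, 36]


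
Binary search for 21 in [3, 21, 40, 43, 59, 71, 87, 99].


Step 1: lo=0, hi=7, mid=3, val=43
Step 2: lo=0, hi=2, mid=1, val=21

Found at index 1


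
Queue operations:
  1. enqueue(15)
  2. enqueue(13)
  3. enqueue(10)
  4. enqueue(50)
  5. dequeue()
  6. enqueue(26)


enqueue(15) -> [15]
enqueue(13) -> [15, 13]
enqueue(10) -> [15, 13, 10]
enqueue(50) -> [15, 13, 10, 50]
dequeue()->15, [13, 10, 50]
enqueue(26) -> [13, 10, 50, 26]

Final queue: [13, 10, 50, 26]


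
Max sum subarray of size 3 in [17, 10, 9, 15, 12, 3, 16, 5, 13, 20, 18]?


[0:3]: 36
[1:4]: 34
[2:5]: 36
[3:6]: 30
[4:7]: 31
[5:8]: 24
[6:9]: 34
[7:10]: 38
[8:11]: 51

Max: 51 at [8:11]


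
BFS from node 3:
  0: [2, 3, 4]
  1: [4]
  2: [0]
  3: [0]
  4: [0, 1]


Visit 3, enqueue [0]
Visit 0, enqueue [2, 4]
Visit 2, enqueue []
Visit 4, enqueue [1]
Visit 1, enqueue []

BFS order: [3, 0, 2, 4, 1]


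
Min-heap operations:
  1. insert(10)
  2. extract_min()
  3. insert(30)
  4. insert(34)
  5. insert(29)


insert(10) -> [10]
extract_min()->10, []
insert(30) -> [30]
insert(34) -> [30, 34]
insert(29) -> [29, 34, 30]

Final heap: [29, 34, 30]


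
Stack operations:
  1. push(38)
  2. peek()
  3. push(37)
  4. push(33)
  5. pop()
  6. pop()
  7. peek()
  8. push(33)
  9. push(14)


push(38) -> [38]
peek()->38
push(37) -> [38, 37]
push(33) -> [38, 37, 33]
pop()->33, [38, 37]
pop()->37, [38]
peek()->38
push(33) -> [38, 33]
push(14) -> [38, 33, 14]

Final stack: [38, 33, 14]


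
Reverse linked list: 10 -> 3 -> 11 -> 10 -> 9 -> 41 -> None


Step 1: curr=10, set curr.next=prev(None) | reversed so far: 10
Step 2: curr=3, set curr.next=prev(10) | reversed so far: 3 -> 10
Step 3: curr=11, set curr.next=prev(3) | reversed so far: 11 -> 3 -> 10
Step 4: curr=10, set curr.next=prev(11) | reversed so far: 10 -> 11 -> 3 -> 10
Step 5: curr=9, set curr.next=prev(10) | reversed so far: 9 -> 10 -> 11 -> 3 -> 10
Step 6: curr=41, set curr.next=prev(9) | reversed so far: 41 -> 9 -> 10 -> 11 -> 3 -> 10

41 -> 9 -> 10 -> 11 -> 3 -> 10 -> None


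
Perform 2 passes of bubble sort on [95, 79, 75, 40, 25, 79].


Initial: [95, 79, 75, 40, 25, 79]
Pass 1: [79, 75, 40, 25, 79, 95] (5 swaps)
Pass 2: [75, 40, 25, 79, 79, 95] (3 swaps)

After 2 passes: [75, 40, 25, 79, 79, 95]


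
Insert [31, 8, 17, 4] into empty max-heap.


Insert 31: [31]
Insert 8: [31, 8]
Insert 17: [31, 8, 17]
Insert 4: [31, 8, 17, 4]

Final heap: [31, 8, 17, 4]


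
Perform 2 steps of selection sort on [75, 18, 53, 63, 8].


Initial: [75, 18, 53, 63, 8]
Step 1: min=8 at 4
  Swap: [8, 18, 53, 63, 75]
Step 2: min=18 at 1
  Swap: [8, 18, 53, 63, 75]

After 2 steps: [8, 18, 53, 63, 75]


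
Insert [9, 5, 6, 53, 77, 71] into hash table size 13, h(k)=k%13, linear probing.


Insert 9: h=9 -> slot 9
Insert 5: h=5 -> slot 5
Insert 6: h=6 -> slot 6
Insert 53: h=1 -> slot 1
Insert 77: h=12 -> slot 12
Insert 71: h=6, 1 probes -> slot 7

Table: [None, 53, None, None, None, 5, 6, 71, None, 9, None, None, 77]


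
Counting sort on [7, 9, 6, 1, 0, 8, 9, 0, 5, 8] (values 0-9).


Input: [7, 9, 6, 1, 0, 8, 9, 0, 5, 8]
Counts: [2, 1, 0, 0, 0, 1, 1, 1, 2, 2]

Sorted: [0, 0, 1, 5, 6, 7, 8, 8, 9, 9]


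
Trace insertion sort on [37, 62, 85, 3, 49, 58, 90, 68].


Initial: [37, 62, 85, 3, 49, 58, 90, 68]
Insert 62: [37, 62, 85, 3, 49, 58, 90, 68]
Insert 85: [37, 62, 85, 3, 49, 58, 90, 68]
Insert 3: [3, 37, 62, 85, 49, 58, 90, 68]
Insert 49: [3, 37, 49, 62, 85, 58, 90, 68]
Insert 58: [3, 37, 49, 58, 62, 85, 90, 68]
Insert 90: [3, 37, 49, 58, 62, 85, 90, 68]
Insert 68: [3, 37, 49, 58, 62, 68, 85, 90]

Sorted: [3, 37, 49, 58, 62, 68, 85, 90]


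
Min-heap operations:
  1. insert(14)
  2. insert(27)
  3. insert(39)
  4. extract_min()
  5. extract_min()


insert(14) -> [14]
insert(27) -> [14, 27]
insert(39) -> [14, 27, 39]
extract_min()->14, [27, 39]
extract_min()->27, [39]

Final heap: [39]


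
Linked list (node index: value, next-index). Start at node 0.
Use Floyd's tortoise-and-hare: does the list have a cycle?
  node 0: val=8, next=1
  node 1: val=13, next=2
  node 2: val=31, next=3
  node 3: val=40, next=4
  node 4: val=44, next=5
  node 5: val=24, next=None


Floyd's tortoise (slow, +1) and hare (fast, +2):
  init: slow=0, fast=0
  step 1: slow=1, fast=2
  step 2: slow=2, fast=4
  step 3: fast 4->5->None, no cycle

Cycle: no


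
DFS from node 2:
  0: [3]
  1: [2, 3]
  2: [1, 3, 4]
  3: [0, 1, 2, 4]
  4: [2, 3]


Visit 2, push [4, 3, 1]
Visit 1, push [3]
Visit 3, push [4, 0]
Visit 0, push []
Visit 4, push []

DFS order: [2, 1, 3, 0, 4]


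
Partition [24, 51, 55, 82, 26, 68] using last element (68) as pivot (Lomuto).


Pivot: 68
  24 <= 68: advance i (no swap)
  51 <= 68: advance i (no swap)
  55 <= 68: advance i (no swap)
  26 <= 68: swap -> [24, 51, 55, 26, 82, 68]
Place pivot at 4: [24, 51, 55, 26, 68, 82]

Partitioned: [24, 51, 55, 26, 68, 82]


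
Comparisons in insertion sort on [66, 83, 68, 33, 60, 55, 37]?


Algorithm: insertion sort
Input: [66, 83, 68, 33, 60, 55, 37]
Sorted: [33, 37, 55, 60, 66, 68, 83]

21


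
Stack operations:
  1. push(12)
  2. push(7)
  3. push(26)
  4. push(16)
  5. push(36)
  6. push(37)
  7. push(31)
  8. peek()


push(12) -> [12]
push(7) -> [12, 7]
push(26) -> [12, 7, 26]
push(16) -> [12, 7, 26, 16]
push(36) -> [12, 7, 26, 16, 36]
push(37) -> [12, 7, 26, 16, 36, 37]
push(31) -> [12, 7, 26, 16, 36, 37, 31]
peek()->31

Final stack: [12, 7, 26, 16, 36, 37, 31]


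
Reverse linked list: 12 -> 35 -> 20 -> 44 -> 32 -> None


Step 1: curr=12, set curr.next=prev(None) | reversed so far: 12
Step 2: curr=35, set curr.next=prev(12) | reversed so far: 35 -> 12
Step 3: curr=20, set curr.next=prev(35) | reversed so far: 20 -> 35 -> 12
Step 4: curr=44, set curr.next=prev(20) | reversed so far: 44 -> 20 -> 35 -> 12
Step 5: curr=32, set curr.next=prev(44) | reversed so far: 32 -> 44 -> 20 -> 35 -> 12

32 -> 44 -> 20 -> 35 -> 12 -> None


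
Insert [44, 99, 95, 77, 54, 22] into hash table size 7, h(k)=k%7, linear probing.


Insert 44: h=2 -> slot 2
Insert 99: h=1 -> slot 1
Insert 95: h=4 -> slot 4
Insert 77: h=0 -> slot 0
Insert 54: h=5 -> slot 5
Insert 22: h=1, 2 probes -> slot 3

Table: [77, 99, 44, 22, 95, 54, None]


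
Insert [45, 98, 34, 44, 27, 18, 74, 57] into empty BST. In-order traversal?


Insert 45: root
Insert 98: R from 45
Insert 34: L from 45
Insert 44: L from 45 -> R from 34
Insert 27: L from 45 -> L from 34
Insert 18: L from 45 -> L from 34 -> L from 27
Insert 74: R from 45 -> L from 98
Insert 57: R from 45 -> L from 98 -> L from 74

In-order: [18, 27, 34, 44, 45, 57, 74, 98]


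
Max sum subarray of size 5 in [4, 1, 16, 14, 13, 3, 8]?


[0:5]: 48
[1:6]: 47
[2:7]: 54

Max: 54 at [2:7]


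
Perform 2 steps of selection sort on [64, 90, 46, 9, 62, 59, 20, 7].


Initial: [64, 90, 46, 9, 62, 59, 20, 7]
Step 1: min=7 at 7
  Swap: [7, 90, 46, 9, 62, 59, 20, 64]
Step 2: min=9 at 3
  Swap: [7, 9, 46, 90, 62, 59, 20, 64]

After 2 steps: [7, 9, 46, 90, 62, 59, 20, 64]


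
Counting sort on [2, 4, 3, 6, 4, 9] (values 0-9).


Input: [2, 4, 3, 6, 4, 9]
Counts: [0, 0, 1, 1, 2, 0, 1, 0, 0, 1]

Sorted: [2, 3, 4, 4, 6, 9]


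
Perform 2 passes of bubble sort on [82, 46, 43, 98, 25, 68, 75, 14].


Initial: [82, 46, 43, 98, 25, 68, 75, 14]
Pass 1: [46, 43, 82, 25, 68, 75, 14, 98] (6 swaps)
Pass 2: [43, 46, 25, 68, 75, 14, 82, 98] (5 swaps)

After 2 passes: [43, 46, 25, 68, 75, 14, 82, 98]


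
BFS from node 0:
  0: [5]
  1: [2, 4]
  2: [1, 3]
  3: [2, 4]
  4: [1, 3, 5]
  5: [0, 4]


Visit 0, enqueue [5]
Visit 5, enqueue [4]
Visit 4, enqueue [1, 3]
Visit 1, enqueue [2]
Visit 3, enqueue []
Visit 2, enqueue []

BFS order: [0, 5, 4, 1, 3, 2]


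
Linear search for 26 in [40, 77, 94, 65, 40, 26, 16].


i=0: 40!=26
i=1: 77!=26
i=2: 94!=26
i=3: 65!=26
i=4: 40!=26
i=5: 26==26 found!

Found at 5, 6 comps


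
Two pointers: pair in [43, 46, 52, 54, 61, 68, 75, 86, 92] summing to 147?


lo=0(43)+hi=8(92)=135
lo=1(46)+hi=8(92)=138
lo=2(52)+hi=8(92)=144
lo=3(54)+hi=8(92)=146
lo=4(61)+hi=8(92)=153
lo=4(61)+hi=7(86)=147

Yes: 61+86=147


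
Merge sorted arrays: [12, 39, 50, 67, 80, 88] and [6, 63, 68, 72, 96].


Take 6 from B
Take 12 from A
Take 39 from A
Take 50 from A
Take 63 from B
Take 67 from A
Take 68 from B
Take 72 from B
Take 80 from A
Take 88 from A

Merged: [6, 12, 39, 50, 63, 67, 68, 72, 80, 88, 96]


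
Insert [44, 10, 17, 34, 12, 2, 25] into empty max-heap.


Insert 44: [44]
Insert 10: [44, 10]
Insert 17: [44, 10, 17]
Insert 34: [44, 34, 17, 10]
Insert 12: [44, 34, 17, 10, 12]
Insert 2: [44, 34, 17, 10, 12, 2]
Insert 25: [44, 34, 25, 10, 12, 2, 17]

Final heap: [44, 34, 25, 10, 12, 2, 17]


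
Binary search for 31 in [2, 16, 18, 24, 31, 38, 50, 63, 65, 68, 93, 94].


Step 1: lo=0, hi=11, mid=5, val=38
Step 2: lo=0, hi=4, mid=2, val=18
Step 3: lo=3, hi=4, mid=3, val=24
Step 4: lo=4, hi=4, mid=4, val=31

Found at index 4


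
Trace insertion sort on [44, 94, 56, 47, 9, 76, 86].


Initial: [44, 94, 56, 47, 9, 76, 86]
Insert 94: [44, 94, 56, 47, 9, 76, 86]
Insert 56: [44, 56, 94, 47, 9, 76, 86]
Insert 47: [44, 47, 56, 94, 9, 76, 86]
Insert 9: [9, 44, 47, 56, 94, 76, 86]
Insert 76: [9, 44, 47, 56, 76, 94, 86]
Insert 86: [9, 44, 47, 56, 76, 86, 94]

Sorted: [9, 44, 47, 56, 76, 86, 94]


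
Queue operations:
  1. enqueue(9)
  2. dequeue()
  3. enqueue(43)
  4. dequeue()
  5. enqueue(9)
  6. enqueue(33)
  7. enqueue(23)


enqueue(9) -> [9]
dequeue()->9, []
enqueue(43) -> [43]
dequeue()->43, []
enqueue(9) -> [9]
enqueue(33) -> [9, 33]
enqueue(23) -> [9, 33, 23]

Final queue: [9, 33, 23]


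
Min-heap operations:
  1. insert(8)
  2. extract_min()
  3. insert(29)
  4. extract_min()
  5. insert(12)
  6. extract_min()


insert(8) -> [8]
extract_min()->8, []
insert(29) -> [29]
extract_min()->29, []
insert(12) -> [12]
extract_min()->12, []

Final heap: []


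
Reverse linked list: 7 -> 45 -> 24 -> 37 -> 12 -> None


Step 1: curr=7, set curr.next=prev(None) | reversed so far: 7
Step 2: curr=45, set curr.next=prev(7) | reversed so far: 45 -> 7
Step 3: curr=24, set curr.next=prev(45) | reversed so far: 24 -> 45 -> 7
Step 4: curr=37, set curr.next=prev(24) | reversed so far: 37 -> 24 -> 45 -> 7
Step 5: curr=12, set curr.next=prev(37) | reversed so far: 12 -> 37 -> 24 -> 45 -> 7

12 -> 37 -> 24 -> 45 -> 7 -> None


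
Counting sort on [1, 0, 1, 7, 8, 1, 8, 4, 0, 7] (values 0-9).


Input: [1, 0, 1, 7, 8, 1, 8, 4, 0, 7]
Counts: [2, 3, 0, 0, 1, 0, 0, 2, 2, 0]

Sorted: [0, 0, 1, 1, 1, 4, 7, 7, 8, 8]


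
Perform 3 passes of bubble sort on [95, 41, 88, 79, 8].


Initial: [95, 41, 88, 79, 8]
Pass 1: [41, 88, 79, 8, 95] (4 swaps)
Pass 2: [41, 79, 8, 88, 95] (2 swaps)
Pass 3: [41, 8, 79, 88, 95] (1 swaps)

After 3 passes: [41, 8, 79, 88, 95]


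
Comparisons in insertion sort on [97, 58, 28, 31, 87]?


Algorithm: insertion sort
Input: [97, 58, 28, 31, 87]
Sorted: [28, 31, 58, 87, 97]

8


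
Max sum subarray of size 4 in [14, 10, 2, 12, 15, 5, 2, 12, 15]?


[0:4]: 38
[1:5]: 39
[2:6]: 34
[3:7]: 34
[4:8]: 34
[5:9]: 34

Max: 39 at [1:5]


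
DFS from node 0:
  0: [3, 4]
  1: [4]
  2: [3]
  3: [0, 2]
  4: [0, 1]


Visit 0, push [4, 3]
Visit 3, push [2]
Visit 2, push []
Visit 4, push [1]
Visit 1, push []

DFS order: [0, 3, 2, 4, 1]


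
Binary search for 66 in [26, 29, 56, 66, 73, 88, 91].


Step 1: lo=0, hi=6, mid=3, val=66

Found at index 3


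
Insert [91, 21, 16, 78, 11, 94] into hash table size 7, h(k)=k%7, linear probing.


Insert 91: h=0 -> slot 0
Insert 21: h=0, 1 probes -> slot 1
Insert 16: h=2 -> slot 2
Insert 78: h=1, 2 probes -> slot 3
Insert 11: h=4 -> slot 4
Insert 94: h=3, 2 probes -> slot 5

Table: [91, 21, 16, 78, 11, 94, None]


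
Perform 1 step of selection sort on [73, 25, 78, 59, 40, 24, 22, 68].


Initial: [73, 25, 78, 59, 40, 24, 22, 68]
Step 1: min=22 at 6
  Swap: [22, 25, 78, 59, 40, 24, 73, 68]

After 1 step: [22, 25, 78, 59, 40, 24, 73, 68]


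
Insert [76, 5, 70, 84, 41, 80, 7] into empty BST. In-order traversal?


Insert 76: root
Insert 5: L from 76
Insert 70: L from 76 -> R from 5
Insert 84: R from 76
Insert 41: L from 76 -> R from 5 -> L from 70
Insert 80: R from 76 -> L from 84
Insert 7: L from 76 -> R from 5 -> L from 70 -> L from 41

In-order: [5, 7, 41, 70, 76, 80, 84]


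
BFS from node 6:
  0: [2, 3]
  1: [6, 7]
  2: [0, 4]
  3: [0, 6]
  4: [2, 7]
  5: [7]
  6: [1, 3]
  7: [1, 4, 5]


Visit 6, enqueue [1, 3]
Visit 1, enqueue [7]
Visit 3, enqueue [0]
Visit 7, enqueue [4, 5]
Visit 0, enqueue [2]
Visit 4, enqueue []
Visit 5, enqueue []
Visit 2, enqueue []

BFS order: [6, 1, 3, 7, 0, 4, 5, 2]


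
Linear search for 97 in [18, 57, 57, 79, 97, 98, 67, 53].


i=0: 18!=97
i=1: 57!=97
i=2: 57!=97
i=3: 79!=97
i=4: 97==97 found!

Found at 4, 5 comps


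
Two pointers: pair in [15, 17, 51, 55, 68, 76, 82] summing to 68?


lo=0(15)+hi=6(82)=97
lo=0(15)+hi=5(76)=91
lo=0(15)+hi=4(68)=83
lo=0(15)+hi=3(55)=70
lo=0(15)+hi=2(51)=66
lo=1(17)+hi=2(51)=68

Yes: 17+51=68


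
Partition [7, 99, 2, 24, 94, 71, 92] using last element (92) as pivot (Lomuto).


Pivot: 92
  7 <= 92: advance i (no swap)
  2 <= 92: swap -> [7, 2, 99, 24, 94, 71, 92]
  24 <= 92: swap -> [7, 2, 24, 99, 94, 71, 92]
  71 <= 92: swap -> [7, 2, 24, 71, 94, 99, 92]
Place pivot at 4: [7, 2, 24, 71, 92, 99, 94]

Partitioned: [7, 2, 24, 71, 92, 99, 94]


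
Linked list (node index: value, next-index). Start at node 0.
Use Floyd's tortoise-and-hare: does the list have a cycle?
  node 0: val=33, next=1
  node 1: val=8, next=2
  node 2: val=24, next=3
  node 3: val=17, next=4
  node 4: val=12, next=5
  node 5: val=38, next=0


Floyd's tortoise (slow, +1) and hare (fast, +2):
  init: slow=0, fast=0
  step 1: slow=1, fast=2
  step 2: slow=2, fast=4
  step 3: slow=3, fast=0
  step 4: slow=4, fast=2
  step 5: slow=5, fast=4
  step 6: slow=0, fast=0
  slow == fast at node 0: cycle detected

Cycle: yes


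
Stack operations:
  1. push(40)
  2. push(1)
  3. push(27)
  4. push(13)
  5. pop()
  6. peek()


push(40) -> [40]
push(1) -> [40, 1]
push(27) -> [40, 1, 27]
push(13) -> [40, 1, 27, 13]
pop()->13, [40, 1, 27]
peek()->27

Final stack: [40, 1, 27]


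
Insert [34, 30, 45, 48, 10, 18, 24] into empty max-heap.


Insert 34: [34]
Insert 30: [34, 30]
Insert 45: [45, 30, 34]
Insert 48: [48, 45, 34, 30]
Insert 10: [48, 45, 34, 30, 10]
Insert 18: [48, 45, 34, 30, 10, 18]
Insert 24: [48, 45, 34, 30, 10, 18, 24]

Final heap: [48, 45, 34, 30, 10, 18, 24]


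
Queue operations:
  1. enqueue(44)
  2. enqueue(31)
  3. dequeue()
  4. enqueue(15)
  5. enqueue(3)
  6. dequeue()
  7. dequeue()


enqueue(44) -> [44]
enqueue(31) -> [44, 31]
dequeue()->44, [31]
enqueue(15) -> [31, 15]
enqueue(3) -> [31, 15, 3]
dequeue()->31, [15, 3]
dequeue()->15, [3]

Final queue: [3]


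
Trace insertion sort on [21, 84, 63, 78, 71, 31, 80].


Initial: [21, 84, 63, 78, 71, 31, 80]
Insert 84: [21, 84, 63, 78, 71, 31, 80]
Insert 63: [21, 63, 84, 78, 71, 31, 80]
Insert 78: [21, 63, 78, 84, 71, 31, 80]
Insert 71: [21, 63, 71, 78, 84, 31, 80]
Insert 31: [21, 31, 63, 71, 78, 84, 80]
Insert 80: [21, 31, 63, 71, 78, 80, 84]

Sorted: [21, 31, 63, 71, 78, 80, 84]


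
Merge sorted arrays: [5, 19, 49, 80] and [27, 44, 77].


Take 5 from A
Take 19 from A
Take 27 from B
Take 44 from B
Take 49 from A
Take 77 from B

Merged: [5, 19, 27, 44, 49, 77, 80]


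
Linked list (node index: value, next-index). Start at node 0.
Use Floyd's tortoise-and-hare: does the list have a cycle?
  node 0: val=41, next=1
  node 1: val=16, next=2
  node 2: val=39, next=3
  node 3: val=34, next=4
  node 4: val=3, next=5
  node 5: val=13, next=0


Floyd's tortoise (slow, +1) and hare (fast, +2):
  init: slow=0, fast=0
  step 1: slow=1, fast=2
  step 2: slow=2, fast=4
  step 3: slow=3, fast=0
  step 4: slow=4, fast=2
  step 5: slow=5, fast=4
  step 6: slow=0, fast=0
  slow == fast at node 0: cycle detected

Cycle: yes


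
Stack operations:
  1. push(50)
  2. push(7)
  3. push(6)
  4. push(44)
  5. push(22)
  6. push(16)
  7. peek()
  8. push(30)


push(50) -> [50]
push(7) -> [50, 7]
push(6) -> [50, 7, 6]
push(44) -> [50, 7, 6, 44]
push(22) -> [50, 7, 6, 44, 22]
push(16) -> [50, 7, 6, 44, 22, 16]
peek()->16
push(30) -> [50, 7, 6, 44, 22, 16, 30]

Final stack: [50, 7, 6, 44, 22, 16, 30]


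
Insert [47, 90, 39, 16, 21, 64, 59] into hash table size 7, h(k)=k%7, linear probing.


Insert 47: h=5 -> slot 5
Insert 90: h=6 -> slot 6
Insert 39: h=4 -> slot 4
Insert 16: h=2 -> slot 2
Insert 21: h=0 -> slot 0
Insert 64: h=1 -> slot 1
Insert 59: h=3 -> slot 3

Table: [21, 64, 16, 59, 39, 47, 90]


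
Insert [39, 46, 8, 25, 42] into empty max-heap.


Insert 39: [39]
Insert 46: [46, 39]
Insert 8: [46, 39, 8]
Insert 25: [46, 39, 8, 25]
Insert 42: [46, 42, 8, 25, 39]

Final heap: [46, 42, 8, 25, 39]


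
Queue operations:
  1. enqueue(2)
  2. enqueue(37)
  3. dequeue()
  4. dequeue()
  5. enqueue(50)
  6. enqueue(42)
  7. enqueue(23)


enqueue(2) -> [2]
enqueue(37) -> [2, 37]
dequeue()->2, [37]
dequeue()->37, []
enqueue(50) -> [50]
enqueue(42) -> [50, 42]
enqueue(23) -> [50, 42, 23]

Final queue: [50, 42, 23]


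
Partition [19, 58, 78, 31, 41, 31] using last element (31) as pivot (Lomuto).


Pivot: 31
  19 <= 31: advance i (no swap)
  31 <= 31: swap -> [19, 31, 78, 58, 41, 31]
Place pivot at 2: [19, 31, 31, 58, 41, 78]

Partitioned: [19, 31, 31, 58, 41, 78]


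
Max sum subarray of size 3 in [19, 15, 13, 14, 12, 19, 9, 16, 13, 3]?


[0:3]: 47
[1:4]: 42
[2:5]: 39
[3:6]: 45
[4:7]: 40
[5:8]: 44
[6:9]: 38
[7:10]: 32

Max: 47 at [0:3]


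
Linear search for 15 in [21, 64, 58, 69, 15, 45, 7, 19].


i=0: 21!=15
i=1: 64!=15
i=2: 58!=15
i=3: 69!=15
i=4: 15==15 found!

Found at 4, 5 comps


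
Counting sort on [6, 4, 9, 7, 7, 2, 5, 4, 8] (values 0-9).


Input: [6, 4, 9, 7, 7, 2, 5, 4, 8]
Counts: [0, 0, 1, 0, 2, 1, 1, 2, 1, 1]

Sorted: [2, 4, 4, 5, 6, 7, 7, 8, 9]


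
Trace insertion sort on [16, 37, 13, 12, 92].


Initial: [16, 37, 13, 12, 92]
Insert 37: [16, 37, 13, 12, 92]
Insert 13: [13, 16, 37, 12, 92]
Insert 12: [12, 13, 16, 37, 92]
Insert 92: [12, 13, 16, 37, 92]

Sorted: [12, 13, 16, 37, 92]


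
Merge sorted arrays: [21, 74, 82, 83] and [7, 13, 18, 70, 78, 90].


Take 7 from B
Take 13 from B
Take 18 from B
Take 21 from A
Take 70 from B
Take 74 from A
Take 78 from B
Take 82 from A
Take 83 from A

Merged: [7, 13, 18, 21, 70, 74, 78, 82, 83, 90]


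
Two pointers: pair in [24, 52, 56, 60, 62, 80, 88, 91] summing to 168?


lo=0(24)+hi=7(91)=115
lo=1(52)+hi=7(91)=143
lo=2(56)+hi=7(91)=147
lo=3(60)+hi=7(91)=151
lo=4(62)+hi=7(91)=153
lo=5(80)+hi=7(91)=171
lo=5(80)+hi=6(88)=168

Yes: 80+88=168


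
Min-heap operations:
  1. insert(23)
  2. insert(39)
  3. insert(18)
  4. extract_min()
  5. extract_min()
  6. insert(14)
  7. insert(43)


insert(23) -> [23]
insert(39) -> [23, 39]
insert(18) -> [18, 39, 23]
extract_min()->18, [23, 39]
extract_min()->23, [39]
insert(14) -> [14, 39]
insert(43) -> [14, 39, 43]

Final heap: [14, 39, 43]


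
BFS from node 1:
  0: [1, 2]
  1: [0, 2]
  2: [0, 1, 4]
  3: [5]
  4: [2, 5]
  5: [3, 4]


Visit 1, enqueue [0, 2]
Visit 0, enqueue []
Visit 2, enqueue [4]
Visit 4, enqueue [5]
Visit 5, enqueue [3]
Visit 3, enqueue []

BFS order: [1, 0, 2, 4, 5, 3]


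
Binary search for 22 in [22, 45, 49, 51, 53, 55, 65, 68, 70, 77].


Step 1: lo=0, hi=9, mid=4, val=53
Step 2: lo=0, hi=3, mid=1, val=45
Step 3: lo=0, hi=0, mid=0, val=22

Found at index 0


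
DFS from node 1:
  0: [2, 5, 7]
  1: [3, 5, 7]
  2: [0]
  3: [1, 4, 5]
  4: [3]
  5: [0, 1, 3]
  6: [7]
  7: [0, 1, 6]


Visit 1, push [7, 5, 3]
Visit 3, push [5, 4]
Visit 4, push []
Visit 5, push [0]
Visit 0, push [7, 2]
Visit 2, push []
Visit 7, push [6]
Visit 6, push []

DFS order: [1, 3, 4, 5, 0, 2, 7, 6]


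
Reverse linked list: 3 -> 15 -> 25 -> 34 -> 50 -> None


Step 1: curr=3, set curr.next=prev(None) | reversed so far: 3
Step 2: curr=15, set curr.next=prev(3) | reversed so far: 15 -> 3
Step 3: curr=25, set curr.next=prev(15) | reversed so far: 25 -> 15 -> 3
Step 4: curr=34, set curr.next=prev(25) | reversed so far: 34 -> 25 -> 15 -> 3
Step 5: curr=50, set curr.next=prev(34) | reversed so far: 50 -> 34 -> 25 -> 15 -> 3

50 -> 34 -> 25 -> 15 -> 3 -> None


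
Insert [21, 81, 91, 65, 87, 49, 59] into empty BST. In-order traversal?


Insert 21: root
Insert 81: R from 21
Insert 91: R from 21 -> R from 81
Insert 65: R from 21 -> L from 81
Insert 87: R from 21 -> R from 81 -> L from 91
Insert 49: R from 21 -> L from 81 -> L from 65
Insert 59: R from 21 -> L from 81 -> L from 65 -> R from 49

In-order: [21, 49, 59, 65, 81, 87, 91]


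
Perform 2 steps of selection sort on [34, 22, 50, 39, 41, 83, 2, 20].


Initial: [34, 22, 50, 39, 41, 83, 2, 20]
Step 1: min=2 at 6
  Swap: [2, 22, 50, 39, 41, 83, 34, 20]
Step 2: min=20 at 7
  Swap: [2, 20, 50, 39, 41, 83, 34, 22]

After 2 steps: [2, 20, 50, 39, 41, 83, 34, 22]


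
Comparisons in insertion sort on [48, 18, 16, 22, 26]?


Algorithm: insertion sort
Input: [48, 18, 16, 22, 26]
Sorted: [16, 18, 22, 26, 48]

7


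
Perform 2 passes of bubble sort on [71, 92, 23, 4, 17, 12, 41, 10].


Initial: [71, 92, 23, 4, 17, 12, 41, 10]
Pass 1: [71, 23, 4, 17, 12, 41, 10, 92] (6 swaps)
Pass 2: [23, 4, 17, 12, 41, 10, 71, 92] (6 swaps)

After 2 passes: [23, 4, 17, 12, 41, 10, 71, 92]


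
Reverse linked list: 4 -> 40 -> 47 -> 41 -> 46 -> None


Step 1: curr=4, set curr.next=prev(None) | reversed so far: 4
Step 2: curr=40, set curr.next=prev(4) | reversed so far: 40 -> 4
Step 3: curr=47, set curr.next=prev(40) | reversed so far: 47 -> 40 -> 4
Step 4: curr=41, set curr.next=prev(47) | reversed so far: 41 -> 47 -> 40 -> 4
Step 5: curr=46, set curr.next=prev(41) | reversed so far: 46 -> 41 -> 47 -> 40 -> 4

46 -> 41 -> 47 -> 40 -> 4 -> None


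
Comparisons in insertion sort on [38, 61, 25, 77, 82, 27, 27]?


Algorithm: insertion sort
Input: [38, 61, 25, 77, 82, 27, 27]
Sorted: [25, 27, 27, 38, 61, 77, 82]

15


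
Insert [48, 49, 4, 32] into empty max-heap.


Insert 48: [48]
Insert 49: [49, 48]
Insert 4: [49, 48, 4]
Insert 32: [49, 48, 4, 32]

Final heap: [49, 48, 4, 32]


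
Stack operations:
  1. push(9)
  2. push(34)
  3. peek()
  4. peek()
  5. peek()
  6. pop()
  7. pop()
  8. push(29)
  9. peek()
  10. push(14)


push(9) -> [9]
push(34) -> [9, 34]
peek()->34
peek()->34
peek()->34
pop()->34, [9]
pop()->9, []
push(29) -> [29]
peek()->29
push(14) -> [29, 14]

Final stack: [29, 14]


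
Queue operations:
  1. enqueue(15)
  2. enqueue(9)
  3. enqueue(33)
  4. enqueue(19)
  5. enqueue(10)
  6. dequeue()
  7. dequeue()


enqueue(15) -> [15]
enqueue(9) -> [15, 9]
enqueue(33) -> [15, 9, 33]
enqueue(19) -> [15, 9, 33, 19]
enqueue(10) -> [15, 9, 33, 19, 10]
dequeue()->15, [9, 33, 19, 10]
dequeue()->9, [33, 19, 10]

Final queue: [33, 19, 10]


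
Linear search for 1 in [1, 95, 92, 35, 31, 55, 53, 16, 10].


i=0: 1==1 found!

Found at 0, 1 comps


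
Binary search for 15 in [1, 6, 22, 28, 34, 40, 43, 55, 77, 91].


Step 1: lo=0, hi=9, mid=4, val=34
Step 2: lo=0, hi=3, mid=1, val=6
Step 3: lo=2, hi=3, mid=2, val=22

Not found


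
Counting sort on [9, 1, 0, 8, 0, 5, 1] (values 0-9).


Input: [9, 1, 0, 8, 0, 5, 1]
Counts: [2, 2, 0, 0, 0, 1, 0, 0, 1, 1]

Sorted: [0, 0, 1, 1, 5, 8, 9]


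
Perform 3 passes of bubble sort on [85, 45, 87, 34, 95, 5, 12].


Initial: [85, 45, 87, 34, 95, 5, 12]
Pass 1: [45, 85, 34, 87, 5, 12, 95] (4 swaps)
Pass 2: [45, 34, 85, 5, 12, 87, 95] (3 swaps)
Pass 3: [34, 45, 5, 12, 85, 87, 95] (3 swaps)

After 3 passes: [34, 45, 5, 12, 85, 87, 95]


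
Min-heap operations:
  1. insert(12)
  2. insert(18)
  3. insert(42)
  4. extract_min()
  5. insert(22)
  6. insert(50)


insert(12) -> [12]
insert(18) -> [12, 18]
insert(42) -> [12, 18, 42]
extract_min()->12, [18, 42]
insert(22) -> [18, 42, 22]
insert(50) -> [18, 42, 22, 50]

Final heap: [18, 42, 22, 50]


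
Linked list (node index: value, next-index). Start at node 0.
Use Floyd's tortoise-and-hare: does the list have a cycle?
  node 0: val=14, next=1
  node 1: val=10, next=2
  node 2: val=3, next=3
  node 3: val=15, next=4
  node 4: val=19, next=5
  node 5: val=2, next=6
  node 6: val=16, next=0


Floyd's tortoise (slow, +1) and hare (fast, +2):
  init: slow=0, fast=0
  step 1: slow=1, fast=2
  step 2: slow=2, fast=4
  step 3: slow=3, fast=6
  step 4: slow=4, fast=1
  step 5: slow=5, fast=3
  step 6: slow=6, fast=5
  step 7: slow=0, fast=0
  slow == fast at node 0: cycle detected

Cycle: yes


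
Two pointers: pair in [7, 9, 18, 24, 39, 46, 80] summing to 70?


lo=0(7)+hi=6(80)=87
lo=0(7)+hi=5(46)=53
lo=1(9)+hi=5(46)=55
lo=2(18)+hi=5(46)=64
lo=3(24)+hi=5(46)=70

Yes: 24+46=70


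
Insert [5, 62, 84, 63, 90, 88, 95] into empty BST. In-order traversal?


Insert 5: root
Insert 62: R from 5
Insert 84: R from 5 -> R from 62
Insert 63: R from 5 -> R from 62 -> L from 84
Insert 90: R from 5 -> R from 62 -> R from 84
Insert 88: R from 5 -> R from 62 -> R from 84 -> L from 90
Insert 95: R from 5 -> R from 62 -> R from 84 -> R from 90

In-order: [5, 62, 63, 84, 88, 90, 95]


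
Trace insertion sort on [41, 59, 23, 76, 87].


Initial: [41, 59, 23, 76, 87]
Insert 59: [41, 59, 23, 76, 87]
Insert 23: [23, 41, 59, 76, 87]
Insert 76: [23, 41, 59, 76, 87]
Insert 87: [23, 41, 59, 76, 87]

Sorted: [23, 41, 59, 76, 87]


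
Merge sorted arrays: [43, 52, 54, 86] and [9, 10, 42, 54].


Take 9 from B
Take 10 from B
Take 42 from B
Take 43 from A
Take 52 from A
Take 54 from A
Take 54 from B

Merged: [9, 10, 42, 43, 52, 54, 54, 86]


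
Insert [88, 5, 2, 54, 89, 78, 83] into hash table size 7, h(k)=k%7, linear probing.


Insert 88: h=4 -> slot 4
Insert 5: h=5 -> slot 5
Insert 2: h=2 -> slot 2
Insert 54: h=5, 1 probes -> slot 6
Insert 89: h=5, 2 probes -> slot 0
Insert 78: h=1 -> slot 1
Insert 83: h=6, 4 probes -> slot 3

Table: [89, 78, 2, 83, 88, 5, 54]


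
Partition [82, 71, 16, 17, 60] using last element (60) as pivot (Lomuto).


Pivot: 60
  16 <= 60: swap -> [16, 71, 82, 17, 60]
  17 <= 60: swap -> [16, 17, 82, 71, 60]
Place pivot at 2: [16, 17, 60, 71, 82]

Partitioned: [16, 17, 60, 71, 82]


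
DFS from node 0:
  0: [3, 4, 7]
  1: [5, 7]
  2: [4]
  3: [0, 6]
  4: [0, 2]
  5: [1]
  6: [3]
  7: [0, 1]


Visit 0, push [7, 4, 3]
Visit 3, push [6]
Visit 6, push []
Visit 4, push [2]
Visit 2, push []
Visit 7, push [1]
Visit 1, push [5]
Visit 5, push []

DFS order: [0, 3, 6, 4, 2, 7, 1, 5]


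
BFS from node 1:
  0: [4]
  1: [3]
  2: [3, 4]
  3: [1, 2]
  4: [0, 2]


Visit 1, enqueue [3]
Visit 3, enqueue [2]
Visit 2, enqueue [4]
Visit 4, enqueue [0]
Visit 0, enqueue []

BFS order: [1, 3, 2, 4, 0]


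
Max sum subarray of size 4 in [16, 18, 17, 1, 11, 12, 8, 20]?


[0:4]: 52
[1:5]: 47
[2:6]: 41
[3:7]: 32
[4:8]: 51

Max: 52 at [0:4]


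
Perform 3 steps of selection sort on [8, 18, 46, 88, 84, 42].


Initial: [8, 18, 46, 88, 84, 42]
Step 1: min=8 at 0
  Swap: [8, 18, 46, 88, 84, 42]
Step 2: min=18 at 1
  Swap: [8, 18, 46, 88, 84, 42]
Step 3: min=42 at 5
  Swap: [8, 18, 42, 88, 84, 46]

After 3 steps: [8, 18, 42, 88, 84, 46]


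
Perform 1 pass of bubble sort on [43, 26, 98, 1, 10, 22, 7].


Initial: [43, 26, 98, 1, 10, 22, 7]
Pass 1: [26, 43, 1, 10, 22, 7, 98] (5 swaps)

After 1 pass: [26, 43, 1, 10, 22, 7, 98]


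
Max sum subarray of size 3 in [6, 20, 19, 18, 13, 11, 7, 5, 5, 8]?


[0:3]: 45
[1:4]: 57
[2:5]: 50
[3:6]: 42
[4:7]: 31
[5:8]: 23
[6:9]: 17
[7:10]: 18

Max: 57 at [1:4]


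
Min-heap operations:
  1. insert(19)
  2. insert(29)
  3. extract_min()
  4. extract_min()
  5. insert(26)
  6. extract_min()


insert(19) -> [19]
insert(29) -> [19, 29]
extract_min()->19, [29]
extract_min()->29, []
insert(26) -> [26]
extract_min()->26, []

Final heap: []


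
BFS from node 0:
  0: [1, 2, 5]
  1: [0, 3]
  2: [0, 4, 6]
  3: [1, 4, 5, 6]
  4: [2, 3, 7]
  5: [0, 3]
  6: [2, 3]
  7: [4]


Visit 0, enqueue [1, 2, 5]
Visit 1, enqueue [3]
Visit 2, enqueue [4, 6]
Visit 5, enqueue []
Visit 3, enqueue []
Visit 4, enqueue [7]
Visit 6, enqueue []
Visit 7, enqueue []

BFS order: [0, 1, 2, 5, 3, 4, 6, 7]


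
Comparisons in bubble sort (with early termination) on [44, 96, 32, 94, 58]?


Algorithm: bubble sort (with early termination)
Input: [44, 96, 32, 94, 58]
Sorted: [32, 44, 58, 94, 96]

9


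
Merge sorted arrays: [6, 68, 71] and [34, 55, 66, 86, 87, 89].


Take 6 from A
Take 34 from B
Take 55 from B
Take 66 from B
Take 68 from A
Take 71 from A

Merged: [6, 34, 55, 66, 68, 71, 86, 87, 89]


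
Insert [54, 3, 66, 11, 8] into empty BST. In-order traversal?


Insert 54: root
Insert 3: L from 54
Insert 66: R from 54
Insert 11: L from 54 -> R from 3
Insert 8: L from 54 -> R from 3 -> L from 11

In-order: [3, 8, 11, 54, 66]


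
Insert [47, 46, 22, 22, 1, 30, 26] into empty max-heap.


Insert 47: [47]
Insert 46: [47, 46]
Insert 22: [47, 46, 22]
Insert 22: [47, 46, 22, 22]
Insert 1: [47, 46, 22, 22, 1]
Insert 30: [47, 46, 30, 22, 1, 22]
Insert 26: [47, 46, 30, 22, 1, 22, 26]

Final heap: [47, 46, 30, 22, 1, 22, 26]


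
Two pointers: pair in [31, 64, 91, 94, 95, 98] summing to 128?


lo=0(31)+hi=5(98)=129
lo=0(31)+hi=4(95)=126
lo=1(64)+hi=4(95)=159
lo=1(64)+hi=3(94)=158
lo=1(64)+hi=2(91)=155

No pair found


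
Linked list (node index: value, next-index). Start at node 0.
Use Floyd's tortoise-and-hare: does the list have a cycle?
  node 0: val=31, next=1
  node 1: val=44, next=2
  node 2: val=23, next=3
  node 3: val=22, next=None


Floyd's tortoise (slow, +1) and hare (fast, +2):
  init: slow=0, fast=0
  step 1: slow=1, fast=2
  step 2: fast 2->3->None, no cycle

Cycle: no


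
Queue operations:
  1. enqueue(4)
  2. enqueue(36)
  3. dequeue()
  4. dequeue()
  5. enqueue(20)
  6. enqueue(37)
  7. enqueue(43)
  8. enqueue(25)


enqueue(4) -> [4]
enqueue(36) -> [4, 36]
dequeue()->4, [36]
dequeue()->36, []
enqueue(20) -> [20]
enqueue(37) -> [20, 37]
enqueue(43) -> [20, 37, 43]
enqueue(25) -> [20, 37, 43, 25]

Final queue: [20, 37, 43, 25]


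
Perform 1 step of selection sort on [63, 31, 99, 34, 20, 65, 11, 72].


Initial: [63, 31, 99, 34, 20, 65, 11, 72]
Step 1: min=11 at 6
  Swap: [11, 31, 99, 34, 20, 65, 63, 72]

After 1 step: [11, 31, 99, 34, 20, 65, 63, 72]


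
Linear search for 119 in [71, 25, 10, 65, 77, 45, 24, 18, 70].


i=0: 71!=119
i=1: 25!=119
i=2: 10!=119
i=3: 65!=119
i=4: 77!=119
i=5: 45!=119
i=6: 24!=119
i=7: 18!=119
i=8: 70!=119

Not found, 9 comps


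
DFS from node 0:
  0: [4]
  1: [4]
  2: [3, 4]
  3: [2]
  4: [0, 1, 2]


Visit 0, push [4]
Visit 4, push [2, 1]
Visit 1, push []
Visit 2, push [3]
Visit 3, push []

DFS order: [0, 4, 1, 2, 3]


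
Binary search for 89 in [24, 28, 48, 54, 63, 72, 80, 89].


Step 1: lo=0, hi=7, mid=3, val=54
Step 2: lo=4, hi=7, mid=5, val=72
Step 3: lo=6, hi=7, mid=6, val=80
Step 4: lo=7, hi=7, mid=7, val=89

Found at index 7


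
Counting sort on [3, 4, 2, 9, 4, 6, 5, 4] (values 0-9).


Input: [3, 4, 2, 9, 4, 6, 5, 4]
Counts: [0, 0, 1, 1, 3, 1, 1, 0, 0, 1]

Sorted: [2, 3, 4, 4, 4, 5, 6, 9]


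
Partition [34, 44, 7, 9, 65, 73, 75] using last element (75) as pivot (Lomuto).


Pivot: 75
  34 <= 75: advance i (no swap)
  44 <= 75: advance i (no swap)
  7 <= 75: advance i (no swap)
  9 <= 75: advance i (no swap)
  65 <= 75: advance i (no swap)
  73 <= 75: advance i (no swap)
Place pivot at 6: [34, 44, 7, 9, 65, 73, 75]

Partitioned: [34, 44, 7, 9, 65, 73, 75]
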